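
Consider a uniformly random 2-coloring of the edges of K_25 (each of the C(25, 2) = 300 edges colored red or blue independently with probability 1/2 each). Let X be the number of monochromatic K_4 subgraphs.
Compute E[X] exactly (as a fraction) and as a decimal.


Let X = Σ_S X_S over the C(25, 4) = 12650 subsets S of size 4, where X_S = 1 if the K_4 on S is monochromatic.
For a fixed S, the K_4 on S has C(4, 2) = 6 edges. P[all 6 edges red] = (1/2)^6, and likewise for blue, so P[monochromatic] = 2·(1/2)^6 = 2^{1 − 6} = 1/32.
Summing: E[X] = C(25, 4) · 2^{1 − 6} = 12650 · 1/32 = 6325/16.
Numerically: E[X] ≈ 395.312.

E[X] = C(25,4)·2^(1−C(4,2)) = 6325/16 ≈ 395.312.


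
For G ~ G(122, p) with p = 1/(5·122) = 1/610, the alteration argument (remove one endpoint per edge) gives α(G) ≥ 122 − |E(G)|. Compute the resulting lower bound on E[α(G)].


E[|E(G)|] = C(122, 2)·p = 7381 · (1/610) = 121/10.
E[α(G)] ≥ n − E[|E(G)|] = 122 − 121/10 = 1099/10.
Numerically: ≈ 109.90000.
(This is only a lower bound; the true E[α(G)] may be larger.)

E[α(G)] ≥ 1099/10 ≈ 109.90000.


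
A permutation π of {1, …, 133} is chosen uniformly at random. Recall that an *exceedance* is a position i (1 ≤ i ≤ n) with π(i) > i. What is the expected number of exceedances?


Write X = Σ_{i=1}^{133} X_i, where X_i = 1_{π(i) > i}.
For each fixed i, π(i) is uniform over {1, …, 133} (marginal of a uniform permutation), so P[π(i) > i] = (n − i)/n. Summing: Σ_{i=1}^{133} (n − i)/n = (0 + 1 + … + 132)/133 = 133(133 − 1)/(2·133) = (133 − 1)/2.
Hence E[X] = Σ_{i=1}^{133} (133 − i)/133 = 66 ≈ 66.0000.

E[X] = 66 = 66.0000.


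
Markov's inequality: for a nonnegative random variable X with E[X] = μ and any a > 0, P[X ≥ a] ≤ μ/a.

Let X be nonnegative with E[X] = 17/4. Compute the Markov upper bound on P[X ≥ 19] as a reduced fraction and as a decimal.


μ = E[X] = 17/4, a = 19.
Markov: P[X ≥ 19] ≤ μ/a = (17/4)/19 = 17/76.
Numerically: ≈ 0.224.
(Since a = 19 > μ = 4.250, the bound 17/76 is < 1 and informative.)

P[X ≥ 19] ≤ 17/76 ≈ 0.224.


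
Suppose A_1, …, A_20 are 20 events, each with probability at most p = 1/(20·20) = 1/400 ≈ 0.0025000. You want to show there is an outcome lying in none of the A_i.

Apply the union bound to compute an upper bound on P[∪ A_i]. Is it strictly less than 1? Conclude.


Union bound: P[∪_{i=1}^{20} A_i] ≤ Σ_i P[A_i] ≤ 20·p = 20·(1/400) = 1/20.
Numerically: 1/20 ≈ 0.0500000.
Is 1/20 < 1? YES.
Since P[∪ A_i] ≤ 1/20 < 1, the complement has P[∩ A_i^c] ≥ 1 − 1/20 = 19/20 > 0, so some outcome avoids every A_i.

20·p = 1/20 ≈ 0.0500000; existence CERTIFIED by the union bound.


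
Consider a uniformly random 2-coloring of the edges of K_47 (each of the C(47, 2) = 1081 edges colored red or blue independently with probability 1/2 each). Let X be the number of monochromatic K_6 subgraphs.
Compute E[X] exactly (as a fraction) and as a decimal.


Let X = Σ_S X_S over the C(47, 6) = 10737573 subsets S of size 6, where X_S = 1 if the K_6 on S is monochromatic.
For a fixed S, the K_6 on S has C(6, 2) = 15 edges. P[all 15 edges red] = (1/2)^15, and likewise for blue, so P[monochromatic] = 2·(1/2)^15 = 2^{1 − 15} = 1/16384.
By linearity of expectation: E[X] = C(47, 6) · 2^{1 − 15} = 10737573 · 1/16384 = 10737573/16384.
Numerically: E[X] ≈ 655.3694.

E[X] = C(47,6)·2^(1−C(6,2)) = 10737573/16384 ≈ 655.3694.


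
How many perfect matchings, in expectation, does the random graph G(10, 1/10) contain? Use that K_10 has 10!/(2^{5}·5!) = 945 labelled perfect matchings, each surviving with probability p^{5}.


K_10 has 10!/(2^{5}·5!) = 945 labelled perfect matchings.
For each such perfect matching H, let X_H = 1 if all 5 edges of H are present in G. Then P[X_H = 1] = p^{5} = (1/10)^{5} = 1/100000.
By linearity of expectation: E[X] = Σ_H E[X_H] = 945 · p^{5} = 945 · 1/100000 = 189/20000.
Numerically: E[X] ≈ 0.00945.

E[X] = 945 · (1/10)^{5} = 189/20000 ≈ 0.00945.


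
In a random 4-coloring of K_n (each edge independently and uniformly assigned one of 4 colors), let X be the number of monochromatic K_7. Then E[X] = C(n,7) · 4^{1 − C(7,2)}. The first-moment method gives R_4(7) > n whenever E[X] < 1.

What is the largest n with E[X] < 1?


We need C(n, 7) · 4^{1 − 21} < 1, i.e. C(n, 7) < 4^{21 − 1} = 1099511627776.
Check values of n near the boundary:
  n = 179: C(179, 7) = 1037437234460; 1037437234460 < 1099511627776? YES
  n = 180: C(180, 7) = 1079414463600; 1079414463600 < 1099511627776? YES
  n = 181: C(181, 7) = 1122839183400; 1122839183400 < 1099511627776? NO
  n = 182: C(182, 7) = 1167752750736; 1167752750736 < 1099511627776? NO
The largest n with C(n, 7) < 1099511627776 is n = 180 (where E[X] = 67463403975/68719476736 ≈ 0.98172). Hence R_4(7) > 180, i.e. R_4(7) ≥ 181.

Largest n = 180; hence R_4(7) > 180.


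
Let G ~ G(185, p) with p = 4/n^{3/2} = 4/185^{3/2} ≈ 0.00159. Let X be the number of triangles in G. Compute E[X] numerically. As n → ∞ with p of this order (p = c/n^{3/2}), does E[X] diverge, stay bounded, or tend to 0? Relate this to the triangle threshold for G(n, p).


Number of potential triangles: C(185, 3) = 1038220.
Each occurs with probability p³ ≈ (0.00159)³ ≈ 4.01705e-09.
By linearity: E[X] = C(185, 3)·p³ ≈ 1038220 · 4.01705e-09 ≈ 0.004.
Since α = 3/2 > 1, p = c/n^{3/2} = o(1/n) is below the triangle threshold p ~ 1/n. Asymptotically E[X] ~ (c³/6)·n^{3(1−α)} = (4³/6)·n^{-1.5} → 0, so by Markov's inequality G has no triangles w.h.p.

E[X] ≈ 0.004; in regime p = Θ(1/n^{3/2}) E[X] tends to 0 (below the triangle threshold p ~ 1/n).


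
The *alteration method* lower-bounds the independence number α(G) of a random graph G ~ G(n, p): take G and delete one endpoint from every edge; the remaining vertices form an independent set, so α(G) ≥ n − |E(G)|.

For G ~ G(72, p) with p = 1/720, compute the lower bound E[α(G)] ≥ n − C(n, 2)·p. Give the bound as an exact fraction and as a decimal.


E[|E(G)|] = C(72, 2)·p = 2556 · (1/720) = 71/20.
E[α(G)] ≥ n − E[|E(G)|] = 72 − 71/20 = 1369/20.
Numerically: ≈ 68.45000.
(This is only a lower bound; the true E[α(G)] may be larger.)

E[α(G)] ≥ 1369/20 ≈ 68.45000.


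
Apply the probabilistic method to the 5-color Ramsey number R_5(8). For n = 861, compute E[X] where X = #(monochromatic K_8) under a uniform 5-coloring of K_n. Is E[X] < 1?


E[X] = C(861, 8) · 5^{1 − 28} = 7250034996615275865 · 5^{−27} = 7250034996615275865/7450580596923828125.
As a reduced fraction: E[X] = 1450006999323055173/1490116119384765625 ≈ 0.9730832.
Is E[X] < 1? YES.
Since E[X] < 1, there exists a 5-coloring of K_{861} with no monochromatic K_8; hence R_5(8) > 861.

E[X] = 1450006999323055173/1490116119384765625 ≈ 0.9730832; E[X] < 1, so R_5(8) > 861.


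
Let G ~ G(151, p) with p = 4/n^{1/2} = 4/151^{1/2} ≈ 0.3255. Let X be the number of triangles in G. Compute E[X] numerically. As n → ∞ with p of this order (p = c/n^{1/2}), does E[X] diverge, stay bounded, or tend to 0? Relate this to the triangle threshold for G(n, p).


Number of potential triangles: C(151, 3) = 562475.
Each occurs with probability p³ ≈ (0.3255)³ ≈ 3.449170e-02.
By linearity: E[X] = C(151, 3)·p³ ≈ 562475 · 3.449170e-02 ≈ 19400.7169.
Since α = 1/2 < 1, p = c/n^{1/2} ≫ 1/n is above the triangle threshold p ~ 1/n. Asymptotically E[X] ~ (c³/6)·n^{3(1−α)} = (4³/6)·n^{1.5} → ∞; triangles are abundant w.h.p.

E[X] ≈ 19400.7169; in regime p = Θ(1/n^{1/2}) E[X] diverges (above the triangle threshold p ~ 1/n).


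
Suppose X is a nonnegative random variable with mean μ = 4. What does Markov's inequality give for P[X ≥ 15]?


μ = E[X] = 4, a = 15.
Markov: P[X ≥ 15] ≤ μ/a = (4)/15 = 4/15.
Numerically: ≈ 0.267.
(Since a = 15 > μ = 4.000, the bound 4/15 is < 1 and informative.)

P[X ≥ 15] ≤ 4/15 ≈ 0.267.


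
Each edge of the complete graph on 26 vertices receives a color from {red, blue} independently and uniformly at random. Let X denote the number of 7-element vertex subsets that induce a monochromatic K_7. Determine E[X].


Let X = Σ_S X_S over the C(26, 7) = 657800 subsets S of size 7, where X_S = 1 if the K_7 on S is monochromatic.
For a fixed S, the K_7 on S has C(7, 2) = 21 edges. P[all 21 edges red] = (1/2)^21, and likewise for blue, so P[monochromatic] = 2·(1/2)^21 = 2^{1 − 21} = 1/1048576.
By linearity: E[X] = C(26, 7) · 2^{1 − 21} = 657800 · 1/1048576 = 82225/131072.
Numerically: E[X] ≈ 0.6273.

E[X] = C(26,7)·2^(1−C(7,2)) = 82225/131072 ≈ 0.6273.


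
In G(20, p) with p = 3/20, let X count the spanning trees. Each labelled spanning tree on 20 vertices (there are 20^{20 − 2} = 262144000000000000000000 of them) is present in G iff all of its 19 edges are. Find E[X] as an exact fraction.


K_20 has 20^{20 − 2} = 262144000000000000000000 labelled spanning trees.
For each such spanning tree H, let X_H = 1 if all 19 edges of H are present in G. Then P[X_H = 1] = p^{19} = (3/20)^{19} = 1162261467/5242880000000000000000000.
By linearity of expectation: E[X] = Σ_H E[X_H] = 262144000000000000000000 · p^{19} = 262144000000000000000000 · 1162261467/5242880000000000000000000 = 1162261467/20.
Numerically: E[X] ≈ 5.811e+07.

E[X] = 262144000000000000000000 · (3/20)^{19} = 1162261467/20 ≈ 5.811e+07.


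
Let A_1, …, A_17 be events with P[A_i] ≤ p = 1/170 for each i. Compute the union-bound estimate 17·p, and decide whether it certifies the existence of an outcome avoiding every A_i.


Union bound: P[∪_{i=1}^{17} A_i] ≤ Σ_i P[A_i] ≤ 17·p = 17·(1/170) = 1/10.
Numerically: 1/10 ≈ 0.100000.
Is 1/10 < 1? YES.
Since P[∪ A_i] ≤ 1/10 < 1, the complement has P[∩ A_i^c] ≥ 1 − 1/10 = 9/10 > 0, so some outcome avoids every A_i.

17·p = 1/10 ≈ 0.100000; existence CERTIFIED by the union bound.


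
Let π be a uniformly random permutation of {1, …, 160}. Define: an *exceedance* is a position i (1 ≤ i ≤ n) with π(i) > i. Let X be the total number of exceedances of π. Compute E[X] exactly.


Write X = Σ_{i=1}^{160} X_i, where X_i = 1_{π(i) > i}.
For each fixed i, π(i) is uniform over {1, …, 160} (marginal of a uniform permutation), so P[π(i) > i] = (n − i)/n. Summing: Σ_{i=1}^{160} (n − i)/n = (0 + 1 + … + 159)/160 = 160(160 − 1)/(2·160) = (160 − 1)/2.
Hence E[X] = Σ_{i=1}^{160} (160 − i)/160 = 159/2 ≈ 79.500.

E[X] = 159/2 = 79.500.


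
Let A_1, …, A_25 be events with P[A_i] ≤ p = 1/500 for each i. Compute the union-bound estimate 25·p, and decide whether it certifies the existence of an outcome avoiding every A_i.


Union bound: P[∪_{i=1}^{25} A_i] ≤ Σ_i P[A_i] ≤ 25·p = 25·(1/500) = 1/20.
Numerically: 1/20 ≈ 0.0500000.
Is 1/20 < 1? YES.
Since P[∪ A_i] ≤ 1/20 < 1, the complement has P[∩ A_i^c] ≥ 1 − 1/20 = 19/20 > 0, so some outcome avoids every A_i.

25·p = 1/20 ≈ 0.0500000; existence CERTIFIED by the union bound.


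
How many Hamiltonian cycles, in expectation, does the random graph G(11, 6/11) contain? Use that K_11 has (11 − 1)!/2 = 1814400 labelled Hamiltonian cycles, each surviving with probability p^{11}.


K_11 has (11 − 1)!/2 = 1814400 labelled Hamiltonian cycles.
For each such Hamiltonian cycle H, let X_H = 1 if all 11 edges of H are present in G. Then P[X_H = 1] = p^{11} = (6/11)^{11} = 362797056/285311670611.
Summing the indicators: E[X] = Σ_H E[X_H] = 1814400 · p^{11} = 1814400 · 362797056/285311670611 = 658258978406400/285311670611.
Numerically: E[X] ≈ 2307.

E[X] = 1814400 · (6/11)^{11} = 658258978406400/285311670611 ≈ 2307.


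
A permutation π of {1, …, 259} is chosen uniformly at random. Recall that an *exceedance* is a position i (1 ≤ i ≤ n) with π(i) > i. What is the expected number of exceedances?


Write X = Σ_{i=1}^{259} X_i, where X_i = 1_{π(i) > i}.
For each fixed i, π(i) is uniform over {1, …, 259} (marginal of a uniform permutation), so P[π(i) > i] = (n − i)/n. Summing: Σ_{i=1}^{259} (n − i)/n = (0 + 1 + … + 258)/259 = 259(259 − 1)/(2·259) = (259 − 1)/2.
Hence E[X] = Σ_{i=1}^{259} (259 − i)/259 = 129 ≈ 129.0000.

E[X] = 129 = 129.0000.


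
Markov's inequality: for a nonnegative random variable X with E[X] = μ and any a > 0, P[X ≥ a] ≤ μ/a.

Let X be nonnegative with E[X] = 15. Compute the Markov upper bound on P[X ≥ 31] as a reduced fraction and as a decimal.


μ = E[X] = 15, a = 31.
Markov: P[X ≥ 31] ≤ μ/a = (15)/31 = 15/31.
Numerically: ≈ 0.48387.
(Since a = 31 > μ = 15.00000, the bound 15/31 is < 1 and informative.)

P[X ≥ 31] ≤ 15/31 ≈ 0.48387.


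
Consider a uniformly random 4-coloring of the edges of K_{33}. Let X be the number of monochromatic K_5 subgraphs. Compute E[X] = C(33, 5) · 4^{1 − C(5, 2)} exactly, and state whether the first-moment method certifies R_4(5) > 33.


E[X] = C(33, 5) · 4^{1 − 10} = 237336 · 4^{−9} = 237336/262144.
As a reduced fraction: E[X] = 29667/32768 ≈ 0.9053650.
Is E[X] < 1? YES.
Since E[X] < 1, there exists a 4-coloring of K_{33} with no monochromatic K_5; hence R_4(5) > 33.

E[X] = 29667/32768 ≈ 0.9053650; E[X] < 1, so R_4(5) > 33.


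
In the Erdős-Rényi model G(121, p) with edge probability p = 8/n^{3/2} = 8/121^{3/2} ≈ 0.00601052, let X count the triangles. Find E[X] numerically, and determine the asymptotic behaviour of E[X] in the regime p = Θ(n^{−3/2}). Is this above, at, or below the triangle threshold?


Number of potential triangles: C(121, 3) = 287980.
Each occurs with probability p³ ≈ (0.00601052)³ ≈ 2.17137981e-07.
By linearity: E[X] = C(121, 3)·p³ ≈ 287980 · 2.17137981e-07 ≈ 0.062531.
Since α = 3/2 > 1, p = c/n^{3/2} = o(1/n) is below the triangle threshold p ~ 1/n. Asymptotically E[X] ~ (c³/6)·n^{3(1−α)} = (8³/6)·n^{-1.5} → 0, so by Markov's inequality G has no triangles w.h.p.

E[X] ≈ 0.062531; in regime p = Θ(1/n^{3/2}) E[X] tends to 0 (below the triangle threshold p ~ 1/n).


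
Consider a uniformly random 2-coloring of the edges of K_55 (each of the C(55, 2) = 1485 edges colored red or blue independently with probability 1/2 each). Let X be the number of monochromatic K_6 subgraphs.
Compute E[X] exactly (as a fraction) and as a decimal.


Let X = Σ_S X_S over the C(55, 6) = 28989675 subsets S of size 6, where X_S = 1 if the K_6 on S is monochromatic.
For a fixed S, the K_6 on S has C(6, 2) = 15 edges. P[all 15 edges red] = (1/2)^15, and likewise for blue, so P[monochromatic] = 2·(1/2)^15 = 2^{1 − 15} = 1/16384.
By linearity of expectation: E[X] = C(55, 6) · 2^{1 − 15} = 28989675 · 1/16384 = 28989675/16384.
Numerically: E[X] ≈ 1769.389.

E[X] = C(55,6)·2^(1−C(6,2)) = 28989675/16384 ≈ 1769.389.


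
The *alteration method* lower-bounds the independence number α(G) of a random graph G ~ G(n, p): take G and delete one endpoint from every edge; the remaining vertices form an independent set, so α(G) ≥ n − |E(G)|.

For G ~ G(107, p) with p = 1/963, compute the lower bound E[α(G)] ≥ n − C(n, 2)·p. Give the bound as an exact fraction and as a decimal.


E[|E(G)|] = C(107, 2)·p = 5671 · (1/963) = 53/9.
E[α(G)] ≥ n − E[|E(G)|] = 107 − 53/9 = 910/9.
Numerically: ≈ 101.111111.
(This is only a lower bound; the true E[α(G)] may be larger.)

E[α(G)] ≥ 910/9 ≈ 101.111111.


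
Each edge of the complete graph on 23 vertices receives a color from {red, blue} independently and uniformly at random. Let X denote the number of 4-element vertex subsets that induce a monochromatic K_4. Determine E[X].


Let X = Σ_S X_S over the C(23, 4) = 8855 subsets S of size 4, where X_S = 1 if the K_4 on S is monochromatic.
For a fixed S, the K_4 on S has C(4, 2) = 6 edges. P[all 6 edges red] = (1/2)^6, and likewise for blue, so P[monochromatic] = 2·(1/2)^6 = 2^{1 − 6} = 1/32.
By linearity of expectation: E[X] = C(23, 4) · 2^{1 − 6} = 8855 · 1/32 = 8855/32.
Numerically: E[X] ≈ 276.71875.

E[X] = C(23,4)·2^(1−C(4,2)) = 8855/32 ≈ 276.71875.


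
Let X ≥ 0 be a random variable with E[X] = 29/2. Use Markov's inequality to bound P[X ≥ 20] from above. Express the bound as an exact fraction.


μ = E[X] = 29/2, a = 20.
Markov: P[X ≥ 20] ≤ μ/a = (29/2)/20 = 29/40.
Numerically: ≈ 0.725000.
(Since a = 20 > μ = 14.500000, the bound 29/40 is < 1 and informative.)

P[X ≥ 20] ≤ 29/40 ≈ 0.725000.


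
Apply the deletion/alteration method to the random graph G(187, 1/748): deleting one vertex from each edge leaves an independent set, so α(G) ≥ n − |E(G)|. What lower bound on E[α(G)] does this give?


E[|E(G)|] = C(187, 2)·p = 17391 · (1/748) = 93/4.
E[α(G)] ≥ n − E[|E(G)|] = 187 − 93/4 = 655/4.
Numerically: ≈ 163.75000.
(This is only a lower bound; the true E[α(G)] may be larger.)

E[α(G)] ≥ 655/4 ≈ 163.75000.


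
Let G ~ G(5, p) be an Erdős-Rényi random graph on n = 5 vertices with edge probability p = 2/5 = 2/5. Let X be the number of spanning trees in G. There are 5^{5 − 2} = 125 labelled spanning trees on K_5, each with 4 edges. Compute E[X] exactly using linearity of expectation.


K_5 has 5^{5 − 2} = 125 labelled spanning trees.
For each such spanning tree H, let X_H = 1 if all 4 edges of H are present in G. Then P[X_H = 1] = p^{4} = (2/5)^{4} = 16/625.
By linearity of expectation: E[X] = Σ_H E[X_H] = 125 · p^{4} = 125 · 16/625 = 16/5.
Numerically: E[X] ≈ 3.2.

E[X] = 125 · (2/5)^{4} = 16/5 ≈ 3.2.


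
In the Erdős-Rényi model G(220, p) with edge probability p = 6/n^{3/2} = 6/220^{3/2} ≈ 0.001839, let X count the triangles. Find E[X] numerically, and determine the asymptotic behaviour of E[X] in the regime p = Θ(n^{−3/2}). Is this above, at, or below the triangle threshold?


Number of potential triangles: C(220, 3) = 1750540.
Each occurs with probability p³ ≈ (0.001839)³ ≈ 6.216582e-09.
By linearity: E[X] = C(220, 3)·p³ ≈ 1750540 · 6.216582e-09 ≈ 0.0109.
Since α = 3/2 > 1, p = c/n^{3/2} = o(1/n) is below the triangle threshold p ~ 1/n. Asymptotically E[X] ~ (c³/6)·n^{3(1−α)} = (6³/6)·n^{-1.5} → 0, so by Markov's inequality G has no triangles w.h.p.

E[X] ≈ 0.0109; in regime p = Θ(1/n^{3/2}) E[X] tends to 0 (below the triangle threshold p ~ 1/n).


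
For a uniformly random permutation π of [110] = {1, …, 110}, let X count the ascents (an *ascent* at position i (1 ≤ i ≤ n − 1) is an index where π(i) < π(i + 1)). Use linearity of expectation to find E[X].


Write X = Σ X_I over i = 1, …, 109, with X_I the indicator of one ascent.
There are 109 indicators.
For each fixed i, the pair (π(i), π(i+1)) is a uniformly random ordered pair of distinct values from {1, …, 110}; by symmetry P[π(i) < π(i+1)] = 1/2.
By linearity: E[X] = 109 · (1/2) = (110 − 1) · (1/2) = 109/2 ≈ 54.50000.

E[X] = 109/2 = 54.50000.


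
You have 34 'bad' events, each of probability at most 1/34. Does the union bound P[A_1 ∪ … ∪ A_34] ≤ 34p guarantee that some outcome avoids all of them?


Union bound: P[∪_{i=1}^{34} A_i] ≤ Σ_i P[A_i] ≤ 34·p = 34·(1/34) = 1.
Numerically: 1 ≈ 1.000.
Is 1 < 1? NO.
Since the bound 1 is ≥ 1, the union bound is uninformative here; it does NOT by itself certify existence.

34·p = 1 ≈ 1.000; existence NOT certified by the union bound.


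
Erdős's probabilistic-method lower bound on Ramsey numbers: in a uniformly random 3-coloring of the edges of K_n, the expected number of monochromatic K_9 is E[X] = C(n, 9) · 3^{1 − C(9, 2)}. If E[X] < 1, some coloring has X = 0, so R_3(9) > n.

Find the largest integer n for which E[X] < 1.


We need C(n, 9) · 3^{1 − 36} < 1, i.e. C(n, 9) < 3^{36 − 1} = 50031545098999707.
Check values of n near the boundary:
  n = 298: C(298, 9) = 45207677551849890; 45207677551849890 < 50031545098999707? YES
  n = 299: C(299, 9) = 46610674441390059; 46610674441390059 < 50031545098999707? YES
  n = 300: C(300, 9) = 48052241692154700; 48052241692154700 < 50031545098999707? YES
  n = 301: C(301, 9) = 49533303936090975; 49533303936090975 < 50031545098999707? YES
  n = 302: C(302, 9) = 51054804739588650; 51054804739588650 < 50031545098999707? NO
The largest n with C(n, 9) < 50031545098999707 is n = 301 (where E[X] = 16511101312030325/16677181699666569 ≈ 0.990041). Hence R_3(9) > 301, i.e. R_3(9) ≥ 302.

Largest n = 301; hence R_3(9) > 301.


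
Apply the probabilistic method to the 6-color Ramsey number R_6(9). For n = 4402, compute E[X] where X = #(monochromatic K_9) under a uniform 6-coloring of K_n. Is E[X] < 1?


E[X] = C(4402, 9) · 6^{1 − 36} = 1696419745356657449393393700 · 6^{−35} = 1696419745356657449393393700/1719070799748422591028658176.
As a reduced fraction: E[X] = 141368312113054787449449475/143255899979035215919054848 ≈ 0.987.
Is E[X] < 1? YES.
Since E[X] < 1, there exists a 6-coloring of K_{4402} with no monochromatic K_9; hence R_6(9) > 4402.

E[X] = 141368312113054787449449475/143255899979035215919054848 ≈ 0.987; E[X] < 1, so R_6(9) > 4402.


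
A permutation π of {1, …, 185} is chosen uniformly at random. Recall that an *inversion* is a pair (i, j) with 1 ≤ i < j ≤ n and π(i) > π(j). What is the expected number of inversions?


Write X = Σ X_I over the C(185, 2) = 17020 pairs i < j, with X_I the indicator of one inversion.
There are 17020 indicators.
For each fixed pair i < j, the values π(i) and π(j) are two distinct elements of {1, …, 185} in uniformly random order; by symmetry P[π(i) > π(j)] = 1/2.
By linearity: E[X] = 17020 · (1/2) = C(185, 2) · (1/2) = 17020/2 = 8510 ≈ 8510.000000.

E[X] = 8510 = 8510.000000.


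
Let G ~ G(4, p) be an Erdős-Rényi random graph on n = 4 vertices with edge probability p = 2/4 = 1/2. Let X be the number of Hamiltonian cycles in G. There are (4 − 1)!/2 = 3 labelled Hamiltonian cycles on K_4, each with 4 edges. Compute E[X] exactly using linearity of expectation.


K_4 has (4 − 1)!/2 = 3 labelled Hamiltonian cycles.
For each such Hamiltonian cycle H, let X_H = 1 if all 4 edges of H are present in G. Then P[X_H = 1] = p^{4} = (1/2)^{4} = 1/16.
Summing the indicators: E[X] = Σ_H E[X_H] = 3 · p^{4} = 3 · 1/16 = 3/16.
Numerically: E[X] ≈ 0.1875.

E[X] = 3 · (1/2)^{4} = 3/16 ≈ 0.1875.


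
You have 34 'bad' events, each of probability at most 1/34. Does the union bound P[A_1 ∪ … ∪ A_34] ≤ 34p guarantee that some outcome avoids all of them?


Union bound: P[∪_{i=1}^{34} A_i] ≤ Σ_i P[A_i] ≤ 34·p = 34·(1/34) = 1.
Numerically: 1 ≈ 1.000000.
Is 1 < 1? NO.
Since the bound 1 is ≥ 1, the union bound is uninformative here; it does NOT by itself certify existence.

34·p = 1 ≈ 1.000000; existence NOT certified by the union bound.


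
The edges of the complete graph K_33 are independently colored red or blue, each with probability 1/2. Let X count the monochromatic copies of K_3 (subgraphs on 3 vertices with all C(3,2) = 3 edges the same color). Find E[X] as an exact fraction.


Let X = Σ_S X_S over the C(33, 3) = 5456 subsets S of size 3, where X_S = 1 if the K_3 on S is monochromatic.
For a fixed S, the K_3 on S has C(3, 2) = 3 edges. P[all 3 edges red] = (1/2)^3, and likewise for blue, so P[monochromatic] = 2·(1/2)^3 = 2^{1 − 3} = 1/4.
By linearity: E[X] = C(33, 3) · 2^{1 − 3} = 5456 · 1/4 = 1364.
Numerically: E[X] ≈ 1364.0000.

E[X] = C(33,3)·2^(1−C(3,2)) = 1364 ≈ 1364.0000.


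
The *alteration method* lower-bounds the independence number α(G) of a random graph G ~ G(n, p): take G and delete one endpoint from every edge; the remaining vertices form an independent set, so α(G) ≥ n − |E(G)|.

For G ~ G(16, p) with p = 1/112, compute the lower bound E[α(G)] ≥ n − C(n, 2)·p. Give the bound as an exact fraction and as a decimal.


E[|E(G)|] = C(16, 2)·p = 120 · (1/112) = 15/14.
E[α(G)] ≥ n − E[|E(G)|] = 16 − 15/14 = 209/14.
Numerically: ≈ 14.928571.
(This is only a lower bound; the true E[α(G)] may be larger.)

E[α(G)] ≥ 209/14 ≈ 14.928571.


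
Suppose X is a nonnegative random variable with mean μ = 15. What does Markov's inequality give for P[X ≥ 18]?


μ = E[X] = 15, a = 18.
Markov: P[X ≥ 18] ≤ μ/a = (15)/18 = 5/6.
Numerically: ≈ 0.833333.
(Since a = 18 > μ = 15.000000, the bound 5/6 is < 1 and informative.)

P[X ≥ 18] ≤ 5/6 ≈ 0.833333.


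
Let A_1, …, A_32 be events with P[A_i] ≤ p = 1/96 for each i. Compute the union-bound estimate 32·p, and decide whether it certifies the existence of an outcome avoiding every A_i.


Union bound: P[∪_{i=1}^{32} A_i] ≤ Σ_i P[A_i] ≤ 32·p = 32·(1/96) = 1/3.
Numerically: 1/3 ≈ 0.333.
Is 1/3 < 1? YES.
Since P[∪ A_i] ≤ 1/3 < 1, the complement has P[∩ A_i^c] ≥ 1 − 1/3 = 2/3 > 0, so some outcome avoids every A_i.

32·p = 1/3 ≈ 0.333; existence CERTIFIED by the union bound.


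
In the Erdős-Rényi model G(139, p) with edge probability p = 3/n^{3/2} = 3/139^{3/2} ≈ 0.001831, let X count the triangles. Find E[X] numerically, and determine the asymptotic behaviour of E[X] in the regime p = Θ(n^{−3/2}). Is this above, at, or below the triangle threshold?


Number of potential triangles: C(139, 3) = 437989.
Each occurs with probability p³ ≈ (0.001831)³ ≈ 6.134754e-09.
By linearity: E[X] = C(139, 3)·p³ ≈ 437989 · 6.134754e-09 ≈ 0.0027.
Since α = 3/2 > 1, p = c/n^{3/2} = o(1/n) is below the triangle threshold p ~ 1/n. Asymptotically E[X] ~ (c³/6)·n^{3(1−α)} = (3³/6)·n^{-1.5} → 0, so by Markov's inequality G has no triangles w.h.p.

E[X] ≈ 0.0027; in regime p = Θ(1/n^{3/2}) E[X] tends to 0 (below the triangle threshold p ~ 1/n).


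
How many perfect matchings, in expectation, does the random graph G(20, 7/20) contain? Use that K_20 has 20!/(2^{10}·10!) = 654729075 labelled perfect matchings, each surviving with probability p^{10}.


K_20 has 20!/(2^{10}·10!) = 654729075 labelled perfect matchings.
For each such perfect matching H, let X_H = 1 if all 10 edges of H are present in G. Then P[X_H = 1] = p^{10} = (7/20)^{10} = 282475249/10240000000000.
Summing the indicators: E[X] = Σ_H E[X_H] = 654729075 · p^{10} = 654729075 · 282475249/10240000000000 = 7397790339526587/409600000000.
Numerically: E[X] ≈ 18061.

E[X] = 654729075 · (7/20)^{10} = 7397790339526587/409600000000 ≈ 18061.


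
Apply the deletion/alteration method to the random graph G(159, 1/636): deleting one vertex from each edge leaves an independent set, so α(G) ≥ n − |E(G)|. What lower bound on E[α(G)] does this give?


E[|E(G)|] = C(159, 2)·p = 12561 · (1/636) = 79/4.
E[α(G)] ≥ n − E[|E(G)|] = 159 − 79/4 = 557/4.
Numerically: ≈ 139.25000.
(This is only a lower bound; the true E[α(G)] may be larger.)

E[α(G)] ≥ 557/4 ≈ 139.25000.


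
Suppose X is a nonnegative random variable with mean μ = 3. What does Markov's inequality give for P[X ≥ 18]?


μ = E[X] = 3, a = 18.
Markov: P[X ≥ 18] ≤ μ/a = (3)/18 = 1/6.
Numerically: ≈ 0.1667.
(Since a = 18 > μ = 3.0000, the bound 1/6 is < 1 and informative.)

P[X ≥ 18] ≤ 1/6 ≈ 0.1667.


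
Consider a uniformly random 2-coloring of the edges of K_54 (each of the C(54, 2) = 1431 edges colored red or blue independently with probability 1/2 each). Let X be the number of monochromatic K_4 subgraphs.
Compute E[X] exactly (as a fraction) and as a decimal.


Let X = Σ_S X_S over the C(54, 4) = 316251 subsets S of size 4, where X_S = 1 if the K_4 on S is monochromatic.
For a fixed S, the K_4 on S has C(4, 2) = 6 edges. P[all 6 edges red] = (1/2)^6, and likewise for blue, so P[monochromatic] = 2·(1/2)^6 = 2^{1 − 6} = 1/32.
By linearity of expectation: E[X] = C(54, 4) · 2^{1 − 6} = 316251 · 1/32 = 316251/32.
Numerically: E[X] ≈ 9882.8438.

E[X] = C(54,4)·2^(1−C(4,2)) = 316251/32 ≈ 9882.8438.


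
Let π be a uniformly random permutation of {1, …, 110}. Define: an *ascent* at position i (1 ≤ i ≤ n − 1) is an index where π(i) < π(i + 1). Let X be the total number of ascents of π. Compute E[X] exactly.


Write X = Σ X_I over i = 1, …, 109, with X_I the indicator of one ascent.
There are 109 indicators.
For each fixed i, the pair (π(i), π(i+1)) is a uniformly random ordered pair of distinct values from {1, …, 110}; by symmetry P[π(i) < π(i+1)] = 1/2.
By linearity: E[X] = 109 · (1/2) = (110 − 1) · (1/2) = 109/2 ≈ 54.500.

E[X] = 109/2 = 54.500.


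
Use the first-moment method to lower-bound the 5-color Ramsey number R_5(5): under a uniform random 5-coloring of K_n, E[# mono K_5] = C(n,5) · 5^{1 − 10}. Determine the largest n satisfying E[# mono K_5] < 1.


We need C(n, 5) · 5^{1 − 10} < 1, i.e. C(n, 5) < 5^{10 − 1} = 1953125.
Check values of n near the boundary:
  n = 46: C(46, 5) = 1370754; 1370754 < 1953125? YES
  n = 47: C(47, 5) = 1533939; 1533939 < 1953125? YES
  n = 48: C(48, 5) = 1712304; 1712304 < 1953125? YES
  n = 49: C(49, 5) = 1906884; 1906884 < 1953125? YES
  n = 50: C(50, 5) = 2118760; 2118760 < 1953125? NO
  n = 51: C(51, 5) = 2349060; 2349060 < 1953125? NO
  n = 52: C(52, 5) = 2598960; 2598960 < 1953125? NO
The largest n with C(n, 5) < 1953125 is n = 49 (where E[X] = 1906884/1953125 ≈ 0.976). Hence R_5(5) > 49, i.e. R_5(5) ≥ 50.

Largest n = 49; hence R_5(5) > 49.


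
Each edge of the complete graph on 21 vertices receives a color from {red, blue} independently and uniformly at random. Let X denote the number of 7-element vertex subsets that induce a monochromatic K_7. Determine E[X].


Let X = Σ_S X_S over the C(21, 7) = 116280 subsets S of size 7, where X_S = 1 if the K_7 on S is monochromatic.
For a fixed S, the K_7 on S has C(7, 2) = 21 edges. P[all 21 edges red] = (1/2)^21, and likewise for blue, so P[monochromatic] = 2·(1/2)^21 = 2^{1 − 21} = 1/1048576.
Summing: E[X] = C(21, 7) · 2^{1 − 21} = 116280 · 1/1048576 = 14535/131072.
Numerically: E[X] ≈ 0.11089.

E[X] = C(21,7)·2^(1−C(7,2)) = 14535/131072 ≈ 0.11089.


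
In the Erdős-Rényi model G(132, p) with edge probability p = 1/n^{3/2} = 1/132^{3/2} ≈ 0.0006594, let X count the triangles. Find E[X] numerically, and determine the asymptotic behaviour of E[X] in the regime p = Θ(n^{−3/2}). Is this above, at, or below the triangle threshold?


Number of potential triangles: C(132, 3) = 374660.
Each occurs with probability p³ ≈ (0.0006594)³ ≈ 2.866931e-10.
By linearity: E[X] = C(132, 3)·p³ ≈ 374660 · 2.866931e-10 ≈ 0.0001.
Since α = 3/2 > 1, p = c/n^{3/2} = o(1/n) is below the triangle threshold p ~ 1/n. Asymptotically E[X] ~ (c³/6)·n^{3(1−α)} = (1³/6)·n^{-1.5} → 0, so by Markov's inequality G has no triangles w.h.p.

E[X] ≈ 0.0001; in regime p = Θ(1/n^{3/2}) E[X] tends to 0 (below the triangle threshold p ~ 1/n).


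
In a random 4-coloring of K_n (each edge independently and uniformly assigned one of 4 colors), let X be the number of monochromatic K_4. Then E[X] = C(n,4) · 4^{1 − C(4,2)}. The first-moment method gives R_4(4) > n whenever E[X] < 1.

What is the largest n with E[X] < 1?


We need C(n, 4) · 4^{1 − 6} < 1, i.e. C(n, 4) < 4^{6 − 1} = 1024.
Check values of n near the boundary:
  n = 11: C(11, 4) = 330; 330 < 1024? YES
  n = 12: C(12, 4) = 495; 495 < 1024? YES
  n = 13: C(13, 4) = 715; 715 < 1024? YES
  n = 14: C(14, 4) = 1001; 1001 < 1024? YES
  n = 15: C(15, 4) = 1365; 1365 < 1024? NO
The largest n with C(n, 4) < 1024 is n = 14 (where E[X] = 1001/1024 ≈ 0.97754). Hence R_4(4) > 14, i.e. R_4(4) ≥ 15.

Largest n = 14; hence R_4(4) > 14.


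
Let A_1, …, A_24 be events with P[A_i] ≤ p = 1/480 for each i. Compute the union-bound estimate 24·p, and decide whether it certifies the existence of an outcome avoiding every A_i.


Union bound: P[∪_{i=1}^{24} A_i] ≤ Σ_i P[A_i] ≤ 24·p = 24·(1/480) = 1/20.
Numerically: 1/20 ≈ 0.0500000.
Is 1/20 < 1? YES.
Since P[∪ A_i] ≤ 1/20 < 1, the complement has P[∩ A_i^c] ≥ 1 − 1/20 = 19/20 > 0, so some outcome avoids every A_i.

24·p = 1/20 ≈ 0.0500000; existence CERTIFIED by the union bound.


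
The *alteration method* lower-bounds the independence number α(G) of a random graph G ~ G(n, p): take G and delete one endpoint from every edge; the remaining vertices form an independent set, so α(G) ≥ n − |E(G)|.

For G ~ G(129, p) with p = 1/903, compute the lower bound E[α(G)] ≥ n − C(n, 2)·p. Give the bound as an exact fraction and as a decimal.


E[|E(G)|] = C(129, 2)·p = 8256 · (1/903) = 64/7.
E[α(G)] ≥ n − E[|E(G)|] = 129 − 64/7 = 839/7.
Numerically: ≈ 119.85714.
(This is only a lower bound; the true E[α(G)] may be larger.)

E[α(G)] ≥ 839/7 ≈ 119.85714.


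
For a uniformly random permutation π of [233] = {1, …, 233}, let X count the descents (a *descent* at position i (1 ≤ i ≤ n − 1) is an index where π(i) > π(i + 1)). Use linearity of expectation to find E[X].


Write X = Σ X_I over i = 1, …, 232, with X_I the indicator of one descent.
There are 232 indicators.
For each fixed i, the pair (π(i), π(i+1)) is a uniformly random ordered pair of distinct values from {1, …, 233}; by symmetry P[π(i) > π(i+1)] = 1/2.
By linearity: E[X] = 232 · (1/2) = (233 − 1) · (1/2) = 116 ≈ 116.000.

E[X] = 116 = 116.000.


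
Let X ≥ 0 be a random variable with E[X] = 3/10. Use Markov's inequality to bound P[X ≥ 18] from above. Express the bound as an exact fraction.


μ = E[X] = 3/10, a = 18.
Markov: P[X ≥ 18] ≤ μ/a = (3/10)/18 = 1/60.
Numerically: ≈ 0.016667.
(Since a = 18 > μ = 0.300000, the bound 1/60 is < 1 and informative.)

P[X ≥ 18] ≤ 1/60 ≈ 0.016667.


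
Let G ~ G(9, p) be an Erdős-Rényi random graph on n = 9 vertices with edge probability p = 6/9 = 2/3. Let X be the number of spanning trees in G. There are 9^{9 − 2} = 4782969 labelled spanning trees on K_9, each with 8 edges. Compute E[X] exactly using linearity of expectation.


K_9 has 9^{9 − 2} = 4782969 labelled spanning trees.
For each such spanning tree H, let X_H = 1 if all 8 edges of H are present in G. Then P[X_H = 1] = p^{8} = (2/3)^{8} = 256/6561.
By linearity of expectation: E[X] = Σ_H E[X_H] = 4782969 · p^{8} = 4782969 · 256/6561 = 186624.
Numerically: E[X] ≈ 186624.

E[X] = 4782969 · (2/3)^{8} = 186624 ≈ 186624.


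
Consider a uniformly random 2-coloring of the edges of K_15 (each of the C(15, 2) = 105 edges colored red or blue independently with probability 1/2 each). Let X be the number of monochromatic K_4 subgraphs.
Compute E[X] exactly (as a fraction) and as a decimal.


Let X = Σ_S X_S over the C(15, 4) = 1365 subsets S of size 4, where X_S = 1 if the K_4 on S is monochromatic.
For a fixed S, the K_4 on S has C(4, 2) = 6 edges. P[all 6 edges red] = (1/2)^6, and likewise for blue, so P[monochromatic] = 2·(1/2)^6 = 2^{1 − 6} = 1/32.
Summing: E[X] = C(15, 4) · 2^{1 − 6} = 1365 · 1/32 = 1365/32.
Numerically: E[X] ≈ 42.6562.

E[X] = C(15,4)·2^(1−C(4,2)) = 1365/32 ≈ 42.6562.


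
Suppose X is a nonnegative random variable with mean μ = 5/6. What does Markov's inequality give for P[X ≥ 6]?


μ = E[X] = 5/6, a = 6.
Markov: P[X ≥ 6] ≤ μ/a = (5/6)/6 = 5/36.
Numerically: ≈ 0.13889.
(Since a = 6 > μ = 0.83333, the bound 5/36 is < 1 and informative.)

P[X ≥ 6] ≤ 5/36 ≈ 0.13889.


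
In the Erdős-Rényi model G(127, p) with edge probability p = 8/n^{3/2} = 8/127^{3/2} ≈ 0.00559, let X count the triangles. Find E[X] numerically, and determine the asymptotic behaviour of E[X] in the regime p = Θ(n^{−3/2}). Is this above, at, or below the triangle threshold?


Number of potential triangles: C(127, 3) = 333375.
Each occurs with probability p³ ≈ (0.00559)³ ≈ 1.74644e-07.
By linearity: E[X] = C(127, 3)·p³ ≈ 333375 · 1.74644e-07 ≈ 0.058.
Since α = 3/2 > 1, p = c/n^{3/2} = o(1/n) is below the triangle threshold p ~ 1/n. Asymptotically E[X] ~ (c³/6)·n^{3(1−α)} = (8³/6)·n^{-1.5} → 0, so by Markov's inequality G has no triangles w.h.p.

E[X] ≈ 0.058; in regime p = Θ(1/n^{3/2}) E[X] tends to 0 (below the triangle threshold p ~ 1/n).


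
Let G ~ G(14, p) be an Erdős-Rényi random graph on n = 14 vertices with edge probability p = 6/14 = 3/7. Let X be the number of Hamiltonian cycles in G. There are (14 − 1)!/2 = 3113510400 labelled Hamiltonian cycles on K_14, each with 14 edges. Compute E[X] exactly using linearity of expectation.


K_14 has (14 − 1)!/2 = 3113510400 labelled Hamiltonian cycles.
For each such Hamiltonian cycle H, let X_H = 1 if all 14 edges of H are present in G. Then P[X_H = 1] = p^{14} = (3/7)^{14} = 4782969/678223072849.
Summing the indicators: E[X] = Σ_H E[X_H] = 3113510400 · p^{14} = 3113510400 · 4782969/678223072849 = 2127403389196800/96889010407.
Numerically: E[X] ≈ 21957.

E[X] = 3113510400 · (3/7)^{14} = 2127403389196800/96889010407 ≈ 21957.


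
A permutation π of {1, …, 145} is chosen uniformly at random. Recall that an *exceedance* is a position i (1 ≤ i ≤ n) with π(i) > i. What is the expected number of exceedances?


Write X = Σ_{i=1}^{145} X_i, where X_i = 1_{π(i) > i}.
For each fixed i, π(i) is uniform over {1, …, 145} (marginal of a uniform permutation), so P[π(i) > i] = (n − i)/n. Summing: Σ_{i=1}^{145} (n − i)/n = (0 + 1 + … + 144)/145 = 145(145 − 1)/(2·145) = (145 − 1)/2.
Hence E[X] = Σ_{i=1}^{145} (145 − i)/145 = 72 ≈ 72.000000.

E[X] = 72 = 72.000000.


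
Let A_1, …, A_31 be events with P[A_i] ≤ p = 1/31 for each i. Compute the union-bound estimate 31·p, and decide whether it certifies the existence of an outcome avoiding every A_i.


Union bound: P[∪_{i=1}^{31} A_i] ≤ Σ_i P[A_i] ≤ 31·p = 31·(1/31) = 1.
Numerically: 1 ≈ 1.0000.
Is 1 < 1? NO.
Since the bound 1 is ≥ 1, the union bound is uninformative here; it does NOT by itself certify existence.

31·p = 1 ≈ 1.0000; existence NOT certified by the union bound.


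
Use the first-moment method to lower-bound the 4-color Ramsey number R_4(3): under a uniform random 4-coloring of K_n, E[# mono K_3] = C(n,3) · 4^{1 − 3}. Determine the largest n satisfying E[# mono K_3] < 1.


We need C(n, 3) · 4^{1 − 3} < 1, i.e. C(n, 3) < 4^{3 − 1} = 16.
Check values of n near the boundary:
  n = 4: C(4, 3) = 4; 4 < 16? YES
  n = 5: C(5, 3) = 10; 10 < 16? YES
  n = 6: C(6, 3) = 20; 20 < 16? NO
The largest n with C(n, 3) < 16 is n = 5 (where E[X] = 5/8 ≈ 0.6250). Hence R_4(3) > 5, i.e. R_4(3) ≥ 6.

Largest n = 5; hence R_4(3) > 5.


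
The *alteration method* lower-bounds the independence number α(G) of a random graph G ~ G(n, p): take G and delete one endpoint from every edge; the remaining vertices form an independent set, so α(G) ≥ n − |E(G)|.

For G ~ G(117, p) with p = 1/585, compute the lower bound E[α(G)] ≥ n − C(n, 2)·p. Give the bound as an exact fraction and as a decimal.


E[|E(G)|] = C(117, 2)·p = 6786 · (1/585) = 58/5.
E[α(G)] ≥ n − E[|E(G)|] = 117 − 58/5 = 527/5.
Numerically: ≈ 105.4000.
(This is only a lower bound; the true E[α(G)] may be larger.)

E[α(G)] ≥ 527/5 ≈ 105.4000.


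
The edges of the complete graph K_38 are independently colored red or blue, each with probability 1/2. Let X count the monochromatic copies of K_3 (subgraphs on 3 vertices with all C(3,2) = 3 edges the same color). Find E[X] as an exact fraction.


Let X = Σ_S X_S over the C(38, 3) = 8436 subsets S of size 3, where X_S = 1 if the K_3 on S is monochromatic.
For a fixed S, the K_3 on S has C(3, 2) = 3 edges. P[all 3 edges red] = (1/2)^3, and likewise for blue, so P[monochromatic] = 2·(1/2)^3 = 2^{1 − 3} = 1/4.
Summing: E[X] = C(38, 3) · 2^{1 − 3} = 8436 · 1/4 = 2109.
Numerically: E[X] ≈ 2109.000000.

E[X] = C(38,3)·2^(1−C(3,2)) = 2109 ≈ 2109.000000.


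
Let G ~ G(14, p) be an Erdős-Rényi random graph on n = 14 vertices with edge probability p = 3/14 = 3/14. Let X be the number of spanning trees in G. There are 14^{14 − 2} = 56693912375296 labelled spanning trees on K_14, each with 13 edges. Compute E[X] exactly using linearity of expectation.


K_14 has 14^{14 − 2} = 56693912375296 labelled spanning trees.
For each such spanning tree H, let X_H = 1 if all 13 edges of H are present in G. Then P[X_H = 1] = p^{13} = (3/14)^{13} = 1594323/793714773254144.
By linearity of expectation: E[X] = Σ_H E[X_H] = 56693912375296 · p^{13} = 56693912375296 · 1594323/793714773254144 = 1594323/14.
Numerically: E[X] ≈ 113880.

E[X] = 56693912375296 · (3/14)^{13} = 1594323/14 ≈ 113880.
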